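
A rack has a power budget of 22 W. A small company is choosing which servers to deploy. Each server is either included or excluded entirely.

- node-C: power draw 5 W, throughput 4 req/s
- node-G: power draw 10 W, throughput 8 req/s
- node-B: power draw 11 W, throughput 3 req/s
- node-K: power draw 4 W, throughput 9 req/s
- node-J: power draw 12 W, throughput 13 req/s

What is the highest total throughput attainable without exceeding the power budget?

26

Allowing fractional choices, the relaxed optimum would be about 26.8, but servers are indivisible.
node-C + node-G + node-K: power draw 5 + 10 + 4 = 19 ≤ 22, throughput 4 + 8 + 9 = 21.
node-C + node-K + node-J: power draw 5 + 4 + 12 = 21 ≤ 22, throughput 4 + 9 + 13 = 26.
node-K + node-J: power draw 4 + 12 = 16 ≤ 22, throughput 9 + 13 = 22.
Best is node-C, node-K, and node-J with total throughput 26.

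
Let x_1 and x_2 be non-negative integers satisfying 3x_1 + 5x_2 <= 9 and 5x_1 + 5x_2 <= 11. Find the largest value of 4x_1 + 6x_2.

10

The continuous relaxation peaks at (1, 1.2) with value 11.20; rounding to a feasible lattice point costs some objective.
(x_1,x_2)=(1,1): 3·1+5·1=8≤9, 5·1+5·1=10≤11, objective 10.
(x_1,x_2)=(2,0): 3·2+5·0=6≤9, 5·2+5·0=10≤11, objective 8.
No feasible integer point exceeds 10.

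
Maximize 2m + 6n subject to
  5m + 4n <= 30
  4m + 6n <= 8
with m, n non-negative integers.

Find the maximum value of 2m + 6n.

6

(m,n)=(0,1) is feasible, giving 6.
(m,n)=(1,0) is feasible, giving 2.
(m,n)=(0,0) is feasible, giving 0.
Maximum is 6 at (m,n)=(0,1).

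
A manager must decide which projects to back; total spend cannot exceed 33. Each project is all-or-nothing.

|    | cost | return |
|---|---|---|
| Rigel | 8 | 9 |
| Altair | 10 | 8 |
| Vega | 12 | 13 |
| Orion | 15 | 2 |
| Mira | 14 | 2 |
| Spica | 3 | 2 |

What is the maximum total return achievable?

32

Rigel + Vega + Spica: cost 8 + 12 + 3 = 23 ≤ 33, return 9 + 13 + 2 = 24.
Rigel + Altair + Vega + Spica: cost 8 + 10 + 12 + 3 = 33 ≤ 33, return 9 + 8 + 13 + 2 = 32.
Rigel + Altair + Vega: cost 8 + 10 + 12 = 30 ≤ 33, return 9 + 8 + 13 = 30.
Best is Rigel, Altair, Vega, and Spica with total return 32.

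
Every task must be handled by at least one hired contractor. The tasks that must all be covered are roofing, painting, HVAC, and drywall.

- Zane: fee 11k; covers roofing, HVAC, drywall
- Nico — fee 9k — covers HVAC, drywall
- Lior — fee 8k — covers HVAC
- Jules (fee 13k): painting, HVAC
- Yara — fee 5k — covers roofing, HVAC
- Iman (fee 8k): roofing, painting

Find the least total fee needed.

17

The greedy cost-per-new-task heuristic would pick Yara, Iman, and Nico for 22, but a cheaper cover exists.
Choose Nico and Iman: together they cover roofing, painting, HVAC, drywall — every task.
Total fee: 9 + 8 = 17.
No cover costs less than 17.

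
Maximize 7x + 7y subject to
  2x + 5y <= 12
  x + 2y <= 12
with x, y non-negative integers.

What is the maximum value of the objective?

42

(x,y)=(6,0): 2·6+5·0=12≤12, 1·6+2·0=6≤12, objective 42.
(x,y)=(5,0): 2·5+5·0=10≤12, 1·5+2·0=5≤12, objective 35.
The best lattice point is (6,0), giving 42.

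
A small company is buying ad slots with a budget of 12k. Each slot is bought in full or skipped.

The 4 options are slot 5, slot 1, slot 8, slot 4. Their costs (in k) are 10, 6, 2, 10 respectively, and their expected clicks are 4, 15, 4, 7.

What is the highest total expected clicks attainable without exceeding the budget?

19

Allowing fractional choices, the relaxed optimum would be about 21.8, but ad slots are indivisible.
slot 1: cost 6 ≤ 12, expected clicks 15.
slot 8 + slot 4: cost 2 + 10 = 12 ≤ 12, expected clicks 4 + 7 = 11.
slot 1 + slot 8: cost 6 + 2 = 8 ≤ 12, expected clicks 15 + 4 = 19.
Best is slot 1 and slot 8 with total expected clicks 19.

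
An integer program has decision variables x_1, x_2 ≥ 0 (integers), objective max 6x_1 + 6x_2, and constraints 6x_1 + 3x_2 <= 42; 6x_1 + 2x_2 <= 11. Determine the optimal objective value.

30

The continuous relaxation peaks at (0, 5.5) with value 33.00; rounding to a feasible lattice point costs some objective.
(x_1,x_2)=(0,5): 6·0+3·5=15≤42, 6·0+2·5=10≤11, objective 30.
(x_1,x_2)=(0,4): 6·0+3·4=12≤42, 6·0+2·4=8≤11, objective 24.
The best lattice point is (0,5), giving 30.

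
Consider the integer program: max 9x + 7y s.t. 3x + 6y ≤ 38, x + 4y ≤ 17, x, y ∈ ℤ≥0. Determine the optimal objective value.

(x,y)=(12,0): 3·12+6·0=36≤38, 1·12+4·0=12≤17, objective 108.
(x,y)=(11,0): 3·11+6·0=33≤38, 1·11+4·0=11≤17, objective 99.
The best lattice point is (12,0), giving 108.

108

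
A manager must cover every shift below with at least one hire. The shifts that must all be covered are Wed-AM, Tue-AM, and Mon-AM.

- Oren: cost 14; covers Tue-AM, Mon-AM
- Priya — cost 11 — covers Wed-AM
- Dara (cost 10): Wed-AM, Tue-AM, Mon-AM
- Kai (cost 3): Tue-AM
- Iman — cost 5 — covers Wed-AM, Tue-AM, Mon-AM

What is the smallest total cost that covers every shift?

Iman alone covers Wed-AM, Tue-AM, Mon-AM — every shift.
Total cost: 5.
No cover costs less than 5.

5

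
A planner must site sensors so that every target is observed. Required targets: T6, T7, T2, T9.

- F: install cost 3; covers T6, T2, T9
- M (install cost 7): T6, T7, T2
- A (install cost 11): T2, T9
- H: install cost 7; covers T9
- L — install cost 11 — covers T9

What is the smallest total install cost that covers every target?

Choose F and M: together they cover T6, T7, T2, T9 — every target.
Total install cost: 3 + 7 = 10.
No cover costs less than 10.

10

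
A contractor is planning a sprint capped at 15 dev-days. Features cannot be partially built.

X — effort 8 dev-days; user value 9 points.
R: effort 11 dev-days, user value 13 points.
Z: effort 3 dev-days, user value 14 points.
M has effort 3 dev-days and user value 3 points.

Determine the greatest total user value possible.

27

Take R and Z: effort 11 + 3 = 14 ≤ 15, user value 13 + 14 = 27.
No other feasible combination does better.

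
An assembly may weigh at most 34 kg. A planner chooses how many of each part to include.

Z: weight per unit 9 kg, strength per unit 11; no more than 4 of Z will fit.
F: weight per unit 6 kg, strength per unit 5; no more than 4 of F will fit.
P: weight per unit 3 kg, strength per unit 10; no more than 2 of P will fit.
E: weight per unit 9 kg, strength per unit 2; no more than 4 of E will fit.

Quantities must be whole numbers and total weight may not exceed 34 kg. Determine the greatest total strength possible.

53

P has the best ratio (10/3); taking only P gives at most 2×10 = 20 (stopped by the supply cap of 2).
Mixing does better — 3×Z and 2×P: weight 33 ≤ 34, strength 3·11 + 2·10 = 53.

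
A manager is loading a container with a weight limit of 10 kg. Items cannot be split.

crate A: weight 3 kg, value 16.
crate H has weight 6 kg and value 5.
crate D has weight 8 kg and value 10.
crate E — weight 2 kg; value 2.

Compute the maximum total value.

21

Allowing fractional choices, the relaxed optimum would be about 24.8, but items are indivisible.
crate A + crate E: weight 3 + 2 = 5 ≤ 10, value 16 + 2 = 18.
crate A + crate H: weight 3 + 6 = 9 ≤ 10, value 16 + 5 = 21.
crate A: weight 3 ≤ 10, value 16.
Best is crate A and crate H with total value 21.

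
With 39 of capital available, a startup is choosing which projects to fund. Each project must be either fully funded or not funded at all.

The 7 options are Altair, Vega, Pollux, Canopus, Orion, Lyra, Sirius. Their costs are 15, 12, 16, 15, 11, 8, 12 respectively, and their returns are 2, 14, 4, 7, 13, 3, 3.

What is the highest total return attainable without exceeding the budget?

This is an integer program with binary decision variables.
Take Vega, Canopus, and Orion: cost 12 + 15 + 11 = 38 ≤ 39, return 14 + 7 + 13 = 34.
No other feasible combination does better.

34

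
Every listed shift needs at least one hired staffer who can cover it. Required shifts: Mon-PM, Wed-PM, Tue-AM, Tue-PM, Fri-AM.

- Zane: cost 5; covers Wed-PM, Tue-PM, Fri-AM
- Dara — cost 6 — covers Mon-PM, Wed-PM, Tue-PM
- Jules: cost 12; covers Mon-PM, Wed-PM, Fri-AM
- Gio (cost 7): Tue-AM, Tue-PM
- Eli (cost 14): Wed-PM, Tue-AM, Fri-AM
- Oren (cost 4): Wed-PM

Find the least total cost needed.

This is an integer covering problem.
Choose Zane, Dara, and Gio: together they cover Mon-PM, Wed-PM, Tue-AM, Tue-PM, Fri-AM — every shift.
Total cost: 5 + 6 + 7 = 18.

18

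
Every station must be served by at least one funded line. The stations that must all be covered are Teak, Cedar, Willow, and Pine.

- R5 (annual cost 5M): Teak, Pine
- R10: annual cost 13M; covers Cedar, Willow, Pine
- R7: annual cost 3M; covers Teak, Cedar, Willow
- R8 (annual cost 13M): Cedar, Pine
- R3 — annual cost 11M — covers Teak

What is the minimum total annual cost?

Choose R5 and R7: together they cover Teak, Cedar, Willow, Pine — every station.
Total annual cost: 5 + 3 = 8.
No cover costs less than 8.

8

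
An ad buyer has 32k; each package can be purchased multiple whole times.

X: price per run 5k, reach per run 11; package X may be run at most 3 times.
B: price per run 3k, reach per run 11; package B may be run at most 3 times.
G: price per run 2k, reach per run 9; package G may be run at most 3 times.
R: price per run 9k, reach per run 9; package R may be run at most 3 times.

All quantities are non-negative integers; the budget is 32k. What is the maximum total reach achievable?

93

This is a bounded integer knapsack.
G has the best ratio (9/2); taking only G gives at most 3×9 = 27 (stopped by the supply cap of 3).
Mixing does better — 3×X, 3×B, and 3×G: price 30 ≤ 32, reach 3·11 + 3·11 + 3·9 = 93.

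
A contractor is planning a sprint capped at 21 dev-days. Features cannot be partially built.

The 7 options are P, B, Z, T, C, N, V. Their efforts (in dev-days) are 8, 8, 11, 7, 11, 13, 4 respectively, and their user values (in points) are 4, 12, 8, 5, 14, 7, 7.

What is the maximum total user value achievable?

26

B + C: effort 8 + 11 = 19 ≤ 21, user value 12 + 14 = 26.
B + T + V: effort 8 + 7 + 4 = 19 ≤ 21, user value 12 + 5 + 7 = 24.
Best is B and C with total user value 26.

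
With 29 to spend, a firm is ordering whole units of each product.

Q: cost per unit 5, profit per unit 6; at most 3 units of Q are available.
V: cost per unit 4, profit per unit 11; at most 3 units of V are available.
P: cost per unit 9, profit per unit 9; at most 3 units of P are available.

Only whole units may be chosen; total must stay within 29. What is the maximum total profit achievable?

51

1×Q, 3×V, and 1×P: cost 26 ≤ 29, profit 1·6 + 3·11 + 1·9 = 48.
3×Q and 3×V: cost 27 ≤ 29, profit 3·6 + 3·11 = 51.
Best is 51.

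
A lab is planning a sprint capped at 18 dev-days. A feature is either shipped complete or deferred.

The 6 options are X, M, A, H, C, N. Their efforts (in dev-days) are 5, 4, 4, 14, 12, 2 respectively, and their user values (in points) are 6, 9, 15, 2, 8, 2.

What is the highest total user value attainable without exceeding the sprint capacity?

M + A + N: effort 4 + 4 + 2 = 10 ≤ 18, user value 9 + 15 + 2 = 26.
X + M + A + N: effort 5 + 4 + 4 + 2 = 15 ≤ 18, user value 6 + 9 + 15 + 2 = 32.
X + M + A: effort 5 + 4 + 4 = 13 ≤ 18, user value 6 + 9 + 15 = 30.
Best is X, M, A, and N with total user value 32.

32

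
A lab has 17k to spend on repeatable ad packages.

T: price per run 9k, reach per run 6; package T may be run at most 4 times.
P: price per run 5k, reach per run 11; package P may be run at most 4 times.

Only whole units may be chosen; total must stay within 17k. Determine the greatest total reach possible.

This is a bounded integer knapsack.
P has the best ratio (11/5); taking only P gives at most 3×11 = 33 (stopped by the price limit).
Optimal: 3×P: price 15 ≤ 17, reach 3·11 = 33.

33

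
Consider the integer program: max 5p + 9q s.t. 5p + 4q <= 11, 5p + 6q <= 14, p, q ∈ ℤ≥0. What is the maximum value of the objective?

18

Relaxing integrality, the LP optimum is 21.00 at (p,q) = (0, 2.33), which is not an integer point.
(p,q)=(0,2): 5·0+4·2=8≤11, 5·0+6·2=12≤14, objective 18.
(p,q)=(1,1): 5·1+4·1=9≤11, 5·1+6·1=11≤14, objective 14.
(p,q)=(0,1): 5·0+4·1=4≤11, 5·0+6·1=6≤14, objective 9.
No feasible integer point exceeds 18.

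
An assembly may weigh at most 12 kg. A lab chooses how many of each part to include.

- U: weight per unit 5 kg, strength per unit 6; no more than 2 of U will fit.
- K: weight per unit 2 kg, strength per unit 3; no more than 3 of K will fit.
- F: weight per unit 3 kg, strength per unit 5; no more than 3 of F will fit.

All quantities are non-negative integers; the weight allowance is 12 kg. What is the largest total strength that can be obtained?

F has the best ratio (5/3); taking only F gives at most 3×5 = 15 (stopped by the supply cap of 3).
Mixing does better — 3×K and 2×F: weight 12 ≤ 12, strength 3·3 + 2·5 = 19.

19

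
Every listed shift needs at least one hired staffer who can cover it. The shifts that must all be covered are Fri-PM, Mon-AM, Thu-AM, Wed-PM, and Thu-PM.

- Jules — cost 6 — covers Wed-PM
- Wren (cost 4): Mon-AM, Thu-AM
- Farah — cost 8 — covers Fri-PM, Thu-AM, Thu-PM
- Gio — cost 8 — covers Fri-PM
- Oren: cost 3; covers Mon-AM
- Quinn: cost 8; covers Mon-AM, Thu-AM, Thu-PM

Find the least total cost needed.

The greedy cost-per-new-shift heuristic would pick Wren, Farah, and Jules for 18, but a cheaper cover exists.
Choose Jules, Farah, and Oren: together they cover Fri-PM, Mon-AM, Thu-AM, Wed-PM, Thu-PM — every shift.
Total cost: 6 + 8 + 3 = 17.
No cover costs less than 17.

17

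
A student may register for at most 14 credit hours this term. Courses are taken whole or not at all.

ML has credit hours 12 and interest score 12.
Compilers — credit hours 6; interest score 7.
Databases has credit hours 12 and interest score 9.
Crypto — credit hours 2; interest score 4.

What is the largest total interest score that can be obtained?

This is an integer program with binary decision variables.
Take ML and Crypto: credit hours 12 + 2 = 14 ≤ 14, interest score 12 + 4 = 16.
No other feasible combination does better.

16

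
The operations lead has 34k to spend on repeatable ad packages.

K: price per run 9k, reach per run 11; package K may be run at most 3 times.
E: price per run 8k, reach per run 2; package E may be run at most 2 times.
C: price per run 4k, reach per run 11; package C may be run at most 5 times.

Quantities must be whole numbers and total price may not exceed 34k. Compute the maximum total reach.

This is a bounded integer knapsack.
C has the best ratio (11/4); taking only C gives at most 5×11 = 55 (stopped by the supply cap of 5).
Mixing does better — 1×K and 5×C: price 29 ≤ 34, reach 1·11 + 5·11 = 66.

66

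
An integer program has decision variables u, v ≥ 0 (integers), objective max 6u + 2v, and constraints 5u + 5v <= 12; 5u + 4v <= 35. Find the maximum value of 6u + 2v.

The continuous relaxation peaks at (2.4, 0) with value 14.40; rounding to a feasible lattice point costs some objective.
(u,v)=(2,0): 5·2+5·0=10≤12, 5·2+4·0=10≤35, objective 12.
(u,v)=(1,1): 5·1+5·1=10≤12, 5·1+4·1=9≤35, objective 8.
(u,v)=(1,0): 5·1+5·0=5≤12, 5·1+4·0=5≤35, objective 6.
Maximum is 12 at (u,v)=(2,0).

12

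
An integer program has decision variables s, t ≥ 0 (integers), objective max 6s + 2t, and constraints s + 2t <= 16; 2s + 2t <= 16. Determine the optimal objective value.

48

(s,t)=(8,0): 1·8+2·0=8≤16, 2·8+2·0=16≤16, objective 48.
(s,t)=(7,1): 1·7+2·1=9≤16, 2·7+2·1=16≤16, objective 44.
(s,t)=(7,0): 1·7+2·0=7≤16, 2·7+2·0=14≤16, objective 42.
Maximum is 48 at (s,t)=(8,0).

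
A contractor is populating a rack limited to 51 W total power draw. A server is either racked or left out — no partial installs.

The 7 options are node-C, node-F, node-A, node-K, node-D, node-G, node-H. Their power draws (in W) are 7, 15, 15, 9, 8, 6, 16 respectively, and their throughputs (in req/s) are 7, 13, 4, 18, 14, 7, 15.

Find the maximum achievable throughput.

61

Allowing fractional choices, the relaxed optimum would be about 65.3, but servers are indivisible.
node-F + node-K + node-D + node-H: power draw 15 + 9 + 8 + 16 = 48 ≤ 51, throughput 13 + 18 + 14 + 15 = 60.
node-C + node-F + node-K + node-D + node-G: power draw 7 + 15 + 9 + 8 + 6 = 45 ≤ 51, throughput 7 + 13 + 18 + 14 + 7 = 59.
node-C + node-K + node-D + node-G + node-H: power draw 7 + 9 + 8 + 6 + 16 = 46 ≤ 51, throughput 7 + 18 + 14 + 7 + 15 = 61.
Best is node-C, node-K, node-D, node-G, and node-H with total throughput 61.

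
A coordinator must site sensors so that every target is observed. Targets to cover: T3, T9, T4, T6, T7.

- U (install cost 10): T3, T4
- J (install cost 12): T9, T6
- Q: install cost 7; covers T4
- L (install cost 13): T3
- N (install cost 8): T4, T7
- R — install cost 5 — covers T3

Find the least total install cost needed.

25

Choose J, N, and R: together they cover T3, T9, T4, T6, T7 — every target.
Total install cost: 12 + 8 + 5 = 25.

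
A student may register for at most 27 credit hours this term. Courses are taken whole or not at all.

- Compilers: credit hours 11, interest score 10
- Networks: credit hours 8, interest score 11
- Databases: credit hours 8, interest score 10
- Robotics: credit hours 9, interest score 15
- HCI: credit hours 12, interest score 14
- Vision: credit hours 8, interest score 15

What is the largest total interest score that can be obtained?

41

Take Networks, Robotics, and Vision: credit hours 8 + 9 + 8 = 25 ≤ 27, interest score 11 + 15 + 15 = 41.
No other feasible combination does better.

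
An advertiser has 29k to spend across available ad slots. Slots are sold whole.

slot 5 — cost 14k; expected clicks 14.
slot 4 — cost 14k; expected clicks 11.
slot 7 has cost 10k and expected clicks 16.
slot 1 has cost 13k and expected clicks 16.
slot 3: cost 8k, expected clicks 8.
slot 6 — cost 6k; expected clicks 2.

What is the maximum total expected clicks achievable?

34

Take slot 7, slot 1, and slot 6: cost 10 + 13 + 6 = 29 ≤ 29, expected clicks 16 + 16 + 2 = 34.
No other feasible combination does better.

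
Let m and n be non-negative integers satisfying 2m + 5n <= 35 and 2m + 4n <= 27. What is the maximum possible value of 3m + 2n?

The continuous relaxation peaks at (13.5, 0) with value 40.50; rounding to a feasible lattice point costs some objective.
(m,n)=(13,0): 2·13+5·0=26≤35, 2·13+4·0=26≤27, objective 39.
(m,n)=(12,0): 2·12+5·0=24≤35, 2·12+4·0=24≤27, objective 36.
No feasible integer point exceeds 39.

39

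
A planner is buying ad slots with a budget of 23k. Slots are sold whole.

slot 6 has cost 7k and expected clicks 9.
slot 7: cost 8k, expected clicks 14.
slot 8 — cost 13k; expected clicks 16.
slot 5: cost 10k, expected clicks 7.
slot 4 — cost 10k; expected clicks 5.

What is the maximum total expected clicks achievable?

30

slot 7 + slot 8: cost 8 + 13 = 21 ≤ 23, expected clicks 14 + 16 = 30.
slot 6 + slot 8: cost 7 + 13 = 20 ≤ 23, expected clicks 9 + 16 = 25.
slot 6 + slot 7: cost 7 + 8 = 15 ≤ 23, expected clicks 9 + 14 = 23.
Best is slot 7 and slot 8 with total expected clicks 30.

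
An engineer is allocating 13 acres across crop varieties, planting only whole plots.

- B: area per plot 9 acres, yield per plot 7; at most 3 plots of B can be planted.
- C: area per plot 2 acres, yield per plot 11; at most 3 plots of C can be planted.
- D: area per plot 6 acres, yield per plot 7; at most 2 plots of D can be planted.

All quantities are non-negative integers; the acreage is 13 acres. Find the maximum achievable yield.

3×C: area 6 ≤ 13, yield 3·11 = 33.
3×C and 1×D: area 12 ≤ 13, yield 3·11 + 1·7 = 40.
Best is 40.

40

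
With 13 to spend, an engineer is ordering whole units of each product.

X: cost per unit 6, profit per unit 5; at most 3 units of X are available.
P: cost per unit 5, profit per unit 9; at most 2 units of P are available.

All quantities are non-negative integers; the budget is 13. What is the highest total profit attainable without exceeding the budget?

18

This is a bounded integer knapsack.
1×X and 1×P: cost 11 ≤ 13, profit 1·5 + 1·9 = 14.
2×P: cost 10 ≤ 13, profit 2·9 = 18.
Best is 18.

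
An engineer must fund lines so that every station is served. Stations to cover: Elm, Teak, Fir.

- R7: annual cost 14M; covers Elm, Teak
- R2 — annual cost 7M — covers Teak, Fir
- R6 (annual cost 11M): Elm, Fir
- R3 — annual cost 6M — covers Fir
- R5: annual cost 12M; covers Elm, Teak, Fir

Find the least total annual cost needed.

12

R5 alone covers Elm, Teak, Fir — every station.
Total annual cost: 12.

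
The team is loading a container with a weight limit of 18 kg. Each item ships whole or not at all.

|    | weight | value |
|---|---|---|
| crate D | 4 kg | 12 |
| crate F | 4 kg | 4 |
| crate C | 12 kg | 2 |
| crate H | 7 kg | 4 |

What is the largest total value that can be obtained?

Allowing fractional choices, the relaxed optimum would be about 20.5, but items are indivisible.
crate D + crate F + crate H: weight 4 + 4 + 7 = 15 ≤ 18, value 12 + 4 + 4 = 20.
crate D + crate F: weight 4 + 4 = 8 ≤ 18, value 12 + 4 = 16.
crate D + crate H: weight 4 + 7 = 11 ≤ 18, value 12 + 4 = 16.
Best is crate D, crate F, and crate H with total value 20.

20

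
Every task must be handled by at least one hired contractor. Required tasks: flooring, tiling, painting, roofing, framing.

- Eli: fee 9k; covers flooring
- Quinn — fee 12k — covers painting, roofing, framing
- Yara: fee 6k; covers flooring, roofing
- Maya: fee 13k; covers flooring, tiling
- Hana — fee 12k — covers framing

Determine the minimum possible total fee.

This is a weighted set-cover instance.
The greedy cost-per-new-task heuristic would pick Yara, Quinn, and Maya for 31, but a cheaper cover exists.
Choose Quinn and Maya: together they cover flooring, tiling, painting, roofing, framing — every task.
Total fee: 12 + 13 = 25.
No cover costs less than 25.

25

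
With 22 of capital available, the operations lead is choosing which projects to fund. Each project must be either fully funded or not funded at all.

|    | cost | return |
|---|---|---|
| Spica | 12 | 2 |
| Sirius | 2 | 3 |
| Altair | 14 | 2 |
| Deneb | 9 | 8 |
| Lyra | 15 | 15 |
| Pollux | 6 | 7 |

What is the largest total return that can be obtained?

Take Lyra and Pollux: cost 15 + 6 = 21 ≤ 22, return 15 + 7 = 22.
No other feasible combination does better.

22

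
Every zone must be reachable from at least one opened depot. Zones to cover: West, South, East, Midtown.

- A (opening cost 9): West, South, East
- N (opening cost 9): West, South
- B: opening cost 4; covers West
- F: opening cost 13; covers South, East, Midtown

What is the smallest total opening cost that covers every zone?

17

The greedy cost-per-new-zone heuristic would pick A and F for 22, but a cheaper cover exists.
Choose B and F: together they cover West, South, East, Midtown — every zone.
Total opening cost: 4 + 13 = 17.
No cover costs less than 17.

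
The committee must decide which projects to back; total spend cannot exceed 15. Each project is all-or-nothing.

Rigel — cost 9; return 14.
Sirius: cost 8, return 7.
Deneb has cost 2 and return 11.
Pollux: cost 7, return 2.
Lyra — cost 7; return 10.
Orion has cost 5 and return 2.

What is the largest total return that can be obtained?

Take Rigel and Deneb: cost 9 + 2 = 11 ≤ 15, return 14 + 11 = 25.
No other feasible combination does better.

25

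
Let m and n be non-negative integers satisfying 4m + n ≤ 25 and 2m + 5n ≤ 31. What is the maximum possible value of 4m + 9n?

Relaxing integrality, the LP optimum is 57.89 at (m,n) = (5.22, 4.11), which is not an integer point.
(m,n)=(3,5): 4·3+1·5=17≤25, 2·3+5·5=31≤31, objective 57.
(m,n)=(5,4): 4·5+1·4=24≤25, 2·5+5·4=30≤31, objective 56.
(m,n)=(2,5): 4·2+1·5=13≤25, 2·2+5·5=29≤31, objective 53.
The best lattice point is (3,5), giving 57.

57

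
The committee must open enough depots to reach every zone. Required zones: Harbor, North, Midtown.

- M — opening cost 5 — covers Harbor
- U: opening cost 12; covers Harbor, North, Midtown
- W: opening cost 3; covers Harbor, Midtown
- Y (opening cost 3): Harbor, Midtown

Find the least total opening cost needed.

12

This is a weighted set-cover instance.
The greedy cost-per-new-zone heuristic would pick W and U for 15, but a cheaper cover exists.
U alone covers Harbor, North, Midtown — every zone.
Total opening cost: 12.
No cover costs less than 12.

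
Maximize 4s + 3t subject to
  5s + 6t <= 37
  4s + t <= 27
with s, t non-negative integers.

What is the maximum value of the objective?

27

(s,t)=(6,1): 5·6+6·1=36≤37, 4·6+1·1=25≤27, objective 27.
(s,t)=(5,2): 5·5+6·2=37≤37, 4·5+1·2=22≤27, objective 26.
Maximum is 27 at (s,t)=(6,1).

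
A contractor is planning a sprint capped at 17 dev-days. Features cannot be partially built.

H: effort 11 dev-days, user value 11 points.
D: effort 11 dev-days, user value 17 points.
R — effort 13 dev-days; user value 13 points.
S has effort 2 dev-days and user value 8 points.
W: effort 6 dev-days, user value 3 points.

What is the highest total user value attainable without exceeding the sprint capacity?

Take D and S: effort 11 + 2 = 13 ≤ 17, user value 17 + 8 = 25.
No other feasible combination does better.

25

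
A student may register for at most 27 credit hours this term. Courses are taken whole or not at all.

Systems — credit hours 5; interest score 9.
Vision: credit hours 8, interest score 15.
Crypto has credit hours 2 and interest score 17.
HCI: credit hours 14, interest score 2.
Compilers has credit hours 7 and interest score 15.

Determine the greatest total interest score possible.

56

Allowing fractional choices, the relaxed optimum would be about 56.7, but courses are indivisible.
Systems + Vision + Crypto + Compilers: credit hours 5 + 8 + 2 + 7 = 22 ≤ 27, interest score 9 + 15 + 17 + 15 = 56.
Systems + Crypto + Compilers: credit hours 5 + 2 + 7 = 14 ≤ 27, interest score 9 + 17 + 15 = 41.
Vision + Crypto + Compilers: credit hours 8 + 2 + 7 = 17 ≤ 27, interest score 15 + 17 + 15 = 47.
Best is Systems, Vision, Crypto, and Compilers with total interest score 56.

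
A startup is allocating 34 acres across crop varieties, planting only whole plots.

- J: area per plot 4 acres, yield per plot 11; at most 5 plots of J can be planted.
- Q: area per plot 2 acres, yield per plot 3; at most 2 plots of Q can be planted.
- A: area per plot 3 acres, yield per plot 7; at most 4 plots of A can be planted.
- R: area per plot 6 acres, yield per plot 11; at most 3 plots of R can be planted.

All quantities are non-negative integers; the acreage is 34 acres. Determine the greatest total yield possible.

J has the best ratio (11/4); taking only J gives at most 5×11 = 55 (stopped by the supply cap of 5).
Mixing does better — 5×J, 1×Q, and 4×A: area 34 ≤ 34, yield 5·11 + 1·3 + 4·7 = 86.

86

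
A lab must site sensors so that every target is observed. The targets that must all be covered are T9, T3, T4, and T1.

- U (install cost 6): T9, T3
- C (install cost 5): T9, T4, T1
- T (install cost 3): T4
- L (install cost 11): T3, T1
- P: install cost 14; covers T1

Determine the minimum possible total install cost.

Choose U and C: together they cover T9, T3, T4, T1 — every target.
Total install cost: 6 + 5 = 11.

11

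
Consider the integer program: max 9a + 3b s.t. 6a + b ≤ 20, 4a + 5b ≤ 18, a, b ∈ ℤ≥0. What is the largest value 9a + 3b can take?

(a,b)=(3,1): 6·3+1·1=19≤20, 4·3+5·1=17≤18, objective 30.
(a,b)=(3,0): 6·3+1·0=18≤20, 4·3+5·0=12≤18, objective 27.
(a,b)=(2,2): 6·2+1·2=14≤20, 4·2+5·2=18≤18, objective 24.
(a,b)=(2,1): 6·2+1·1=13≤20, 4·2+5·1=13≤18, objective 21.
The best lattice point is (3,1), giving 30.

30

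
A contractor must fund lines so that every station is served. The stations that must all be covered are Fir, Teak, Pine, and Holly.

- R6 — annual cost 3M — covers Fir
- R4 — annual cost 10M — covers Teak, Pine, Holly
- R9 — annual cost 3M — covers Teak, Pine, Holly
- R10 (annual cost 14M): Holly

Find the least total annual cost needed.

6

Choose R6 and R9: together they cover Fir, Teak, Pine, Holly — every station.
Total annual cost: 3 + 3 = 6.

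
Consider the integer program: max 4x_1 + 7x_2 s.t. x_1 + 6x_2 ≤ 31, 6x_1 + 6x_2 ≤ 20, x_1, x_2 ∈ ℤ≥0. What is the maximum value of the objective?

21

Relaxing integrality, the LP optimum is 23.33 at (x_1,x_2) = (0, 3.33), which is not an integer point.
(x_1,x_2)=(0,3) is feasible, giving 21.
(x_1,x_2)=(1,2) is feasible, giving 18.
(x_1,x_2)=(0,2) is feasible, giving 14.
No feasible integer point exceeds 21.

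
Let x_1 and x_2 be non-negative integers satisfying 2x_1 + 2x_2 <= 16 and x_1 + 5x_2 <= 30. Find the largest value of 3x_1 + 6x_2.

39

Relaxing integrality, the LP optimum is 40.50 at (x_1,x_2) = (2.5, 5.5), which is not an integer point.
(x_1,x_2)=(3,5) is feasible, giving 39.
(x_1,x_2)=(4,4) is feasible, giving 36.
(x_1,x_2)=(2,5) is feasible, giving 36.
Maximum is 39 at (x_1,x_2)=(3,5).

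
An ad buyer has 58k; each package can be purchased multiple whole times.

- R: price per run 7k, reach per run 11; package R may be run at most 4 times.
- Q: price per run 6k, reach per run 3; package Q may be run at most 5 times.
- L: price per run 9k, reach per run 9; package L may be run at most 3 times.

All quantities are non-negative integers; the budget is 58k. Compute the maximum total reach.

71

This is a bounded integer knapsack.
R has the best ratio (11/7); taking only R gives at most 4×11 = 44 (stopped by the supply cap of 4).
Mixing does better — 4×R and 3×L: price 55 ≤ 58, reach 4·11 + 3·9 = 71.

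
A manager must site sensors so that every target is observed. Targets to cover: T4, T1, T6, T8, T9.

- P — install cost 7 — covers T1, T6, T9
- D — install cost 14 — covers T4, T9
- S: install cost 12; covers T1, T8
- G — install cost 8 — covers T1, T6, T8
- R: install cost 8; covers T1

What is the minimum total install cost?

22

Choose D and G: together they cover T4, T1, T6, T8, T9 — every target.
Total install cost: 14 + 8 = 22.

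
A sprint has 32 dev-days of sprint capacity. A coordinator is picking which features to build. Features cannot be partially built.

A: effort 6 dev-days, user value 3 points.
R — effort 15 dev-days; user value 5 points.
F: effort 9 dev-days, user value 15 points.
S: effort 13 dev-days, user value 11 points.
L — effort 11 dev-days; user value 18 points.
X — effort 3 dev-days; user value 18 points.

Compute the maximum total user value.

A + F + L + X: effort 6 + 9 + 11 + 3 = 29 ≤ 32, user value 3 + 15 + 18 + 18 = 54.
F + L + X: effort 9 + 11 + 3 = 23 ≤ 32, user value 15 + 18 + 18 = 51.
Best is A, F, L, and X with total user value 54.

54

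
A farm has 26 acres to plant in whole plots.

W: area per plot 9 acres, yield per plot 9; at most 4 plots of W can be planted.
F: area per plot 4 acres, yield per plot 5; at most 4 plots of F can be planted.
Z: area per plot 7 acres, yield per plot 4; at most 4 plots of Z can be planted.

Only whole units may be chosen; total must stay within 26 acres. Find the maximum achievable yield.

29

1×W and 4×F: area 25 ≤ 26, yield 1·9 + 4·5 = 29.
2×W and 2×F: area 26 ≤ 26, yield 2·9 + 2·5 = 28.
Best is 29.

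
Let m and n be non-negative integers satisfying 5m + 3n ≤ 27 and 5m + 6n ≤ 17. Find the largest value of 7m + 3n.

Relaxing integrality, the LP optimum is 23.80 at (m,n) = (3.4, 0), which is not an integer point.
(m,n)=(3,0): 5·3+3·0=15≤27, 5·3+6·0=15≤17, objective 21.
(m,n)=(2,1): 5·2+3·1=13≤27, 5·2+6·1=16≤17, objective 17.
No feasible integer point exceeds 21.

21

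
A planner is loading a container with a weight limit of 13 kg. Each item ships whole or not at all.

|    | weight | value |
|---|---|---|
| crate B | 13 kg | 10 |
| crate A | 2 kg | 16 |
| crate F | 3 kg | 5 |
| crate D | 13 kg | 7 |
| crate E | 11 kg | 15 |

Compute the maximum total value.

Allowing fractional choices, the relaxed optimum would be about 31.9, but items are indivisible.
crate A + crate F: weight 2 + 3 = 5 ≤ 13, value 16 + 5 = 21.
crate A + crate E: weight 2 + 11 = 13 ≤ 13, value 16 + 15 = 31.
Best is crate A and crate E with total value 31.

31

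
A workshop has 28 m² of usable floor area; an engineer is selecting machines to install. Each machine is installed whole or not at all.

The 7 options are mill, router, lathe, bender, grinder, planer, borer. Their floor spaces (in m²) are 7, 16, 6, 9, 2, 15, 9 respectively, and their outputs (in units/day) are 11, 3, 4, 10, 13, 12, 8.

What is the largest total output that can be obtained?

mill + bender + grinder + borer: floor space 7 + 9 + 2 + 9 = 27 ≤ 28, output 11 + 10 + 13 + 8 = 42.
mill + grinder + planer: floor space 7 + 2 + 15 = 24 ≤ 28, output 11 + 13 + 12 = 36.
mill + lathe + bender + grinder: floor space 7 + 6 + 9 + 2 = 24 ≤ 28, output 11 + 4 + 10 + 13 = 38.
Best is mill, bender, grinder, and borer with total output 42.

42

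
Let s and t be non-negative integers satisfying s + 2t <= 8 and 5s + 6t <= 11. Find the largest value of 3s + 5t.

(s,t)=(1,1): 1·1+2·1=3≤8, 5·1+6·1=11≤11, objective 8.
(s,t)=(2,0): 1·2+2·0=2≤8, 5·2+6·0=10≤11, objective 6.
(s,t)=(0,1): 1·0+2·1=2≤8, 5·0+6·1=6≤11, objective 5.
(s,t)=(1,0): 1·1+2·0=1≤8, 5·1+6·0=5≤11, objective 3.
The best lattice point is (1,1), giving 8.

8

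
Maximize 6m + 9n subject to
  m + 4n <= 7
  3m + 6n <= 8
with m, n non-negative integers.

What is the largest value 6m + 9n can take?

Relaxing integrality, the LP optimum is 16.00 at (m,n) = (2.67, 0), which is not an integer point.
(m,n)=(2,0) is feasible, giving 12.
(m,n)=(1,0) is feasible, giving 6.
No feasible integer point exceeds 12.

12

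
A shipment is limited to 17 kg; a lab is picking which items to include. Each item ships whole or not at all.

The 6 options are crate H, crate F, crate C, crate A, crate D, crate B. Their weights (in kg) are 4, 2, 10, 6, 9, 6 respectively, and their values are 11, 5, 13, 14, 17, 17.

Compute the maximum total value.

Treat it as a binary knapsack problem.
Allowing fractional choices, the relaxed optimum would be about 44.7, but items are indivisible.
crate H + crate A + crate B: weight 4 + 6 + 6 = 16 ≤ 17, value 11 + 14 + 17 = 42.
crate F + crate A + crate B: weight 2 + 6 + 6 = 14 ≤ 17, value 5 + 14 + 17 = 36.
crate F + crate D + crate B: weight 2 + 9 + 6 = 17 ≤ 17, value 5 + 17 + 17 = 39.
Best is crate H, crate A, and crate B with total value 42.

42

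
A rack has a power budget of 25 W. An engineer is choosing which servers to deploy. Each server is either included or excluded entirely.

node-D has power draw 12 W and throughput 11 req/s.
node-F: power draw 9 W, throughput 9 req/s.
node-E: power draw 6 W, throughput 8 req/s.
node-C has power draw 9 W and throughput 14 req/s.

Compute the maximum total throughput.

node-D + node-C: power draw 12 + 9 = 21 ≤ 25, throughput 11 + 14 = 25.
node-F + node-C: power draw 9 + 9 = 18 ≤ 25, throughput 9 + 14 = 23.
node-F + node-E + node-C: power draw 9 + 6 + 9 = 24 ≤ 25, throughput 9 + 8 + 14 = 31.
Best is node-F, node-E, and node-C with total throughput 31.

31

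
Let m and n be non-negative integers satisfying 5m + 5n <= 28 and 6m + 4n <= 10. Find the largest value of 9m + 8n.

17

(m,n)=(1,1) is feasible, giving 17.
(m,n)=(0,2) is feasible, giving 16.
No feasible integer point exceeds 17.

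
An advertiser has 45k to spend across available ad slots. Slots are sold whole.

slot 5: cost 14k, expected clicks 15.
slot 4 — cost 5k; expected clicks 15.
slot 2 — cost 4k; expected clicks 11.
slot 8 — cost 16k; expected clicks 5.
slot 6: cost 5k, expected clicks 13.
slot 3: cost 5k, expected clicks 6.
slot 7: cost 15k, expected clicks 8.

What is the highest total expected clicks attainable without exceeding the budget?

slot 5 + slot 4 + slot 2 + slot 6 + slot 7: cost 14 + 5 + 4 + 5 + 15 = 43 ≤ 45, expected clicks 15 + 15 + 11 + 13 + 8 = 62.
slot 5 + slot 4 + slot 2 + slot 6 + slot 3: cost 14 + 5 + 4 + 5 + 5 = 33 ≤ 45, expected clicks 15 + 15 + 11 + 13 + 6 = 60.
Best is slot 5, slot 4, slot 2, slot 6, and slot 7 with total expected clicks 62.

62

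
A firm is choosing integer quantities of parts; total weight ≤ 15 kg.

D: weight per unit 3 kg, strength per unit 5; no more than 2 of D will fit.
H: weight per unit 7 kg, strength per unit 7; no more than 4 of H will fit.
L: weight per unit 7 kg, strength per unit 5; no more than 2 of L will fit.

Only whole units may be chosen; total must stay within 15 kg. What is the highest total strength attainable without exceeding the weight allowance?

This is a bounded integer knapsack.
D has the best ratio (5/3); taking only D gives at most 2×5 = 10 (stopped by the supply cap of 2).
Mixing does better — 2×D and 1×H: weight 13 ≤ 15, strength 2·5 + 1·7 = 17.

17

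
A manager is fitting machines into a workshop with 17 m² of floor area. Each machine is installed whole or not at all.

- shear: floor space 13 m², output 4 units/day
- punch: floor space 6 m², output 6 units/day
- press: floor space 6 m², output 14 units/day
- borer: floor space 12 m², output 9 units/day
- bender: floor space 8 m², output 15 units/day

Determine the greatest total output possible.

29

Allowing fractional choices, the relaxed optimum would be about 32.0, but machines are indivisible.
punch + press: floor space 6 + 6 = 12 ≤ 17, output 6 + 14 = 20.
punch + bender: floor space 6 + 8 = 14 ≤ 17, output 6 + 15 = 21.
press + bender: floor space 6 + 8 = 14 ≤ 17, output 14 + 15 = 29.
Best is press and bender with total output 29.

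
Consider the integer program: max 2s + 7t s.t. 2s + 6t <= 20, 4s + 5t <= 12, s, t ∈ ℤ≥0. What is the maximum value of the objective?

14

(s,t)=(0,2) is feasible, giving 14.
(s,t)=(1,1) is feasible, giving 9.
(s,t)=(0,1) is feasible, giving 7.
No feasible integer point exceeds 14.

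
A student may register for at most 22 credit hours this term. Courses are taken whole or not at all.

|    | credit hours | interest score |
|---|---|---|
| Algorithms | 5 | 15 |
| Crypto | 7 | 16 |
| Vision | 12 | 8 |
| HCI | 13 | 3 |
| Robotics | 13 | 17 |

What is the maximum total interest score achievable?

This is an integer program with binary decision variables.
Algorithms + Crypto: credit hours 5 + 7 = 12 ≤ 22, interest score 15 + 16 = 31.
Crypto + Robotics: credit hours 7 + 13 = 20 ≤ 22, interest score 16 + 17 = 33.
Algorithms + Robotics: credit hours 5 + 13 = 18 ≤ 22, interest score 15 + 17 = 32.
Best is Crypto and Robotics with total interest score 33.

33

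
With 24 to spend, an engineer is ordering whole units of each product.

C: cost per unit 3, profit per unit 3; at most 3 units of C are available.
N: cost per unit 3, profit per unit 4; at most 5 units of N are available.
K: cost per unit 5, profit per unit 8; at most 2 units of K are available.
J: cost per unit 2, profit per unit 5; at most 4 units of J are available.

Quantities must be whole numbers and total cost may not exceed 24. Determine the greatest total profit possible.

2×N, 2×K, and 4×J: cost 24 ≤ 24, profit 2·4 + 2·8 + 4·5 = 44.
1×C, 1×N, 2×K, and 4×J: cost 24 ≤ 24, profit 1·3 + 1·4 + 2·8 + 4·5 = 43.
Best is 44.

44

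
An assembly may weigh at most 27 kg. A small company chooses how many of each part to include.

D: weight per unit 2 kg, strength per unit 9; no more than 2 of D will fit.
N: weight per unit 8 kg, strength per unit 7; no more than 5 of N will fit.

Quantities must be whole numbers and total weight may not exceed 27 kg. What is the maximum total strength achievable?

32

2×D and 2×N: weight 20 ≤ 27, strength 2·9 + 2·7 = 32.
1×D and 3×N: weight 26 ≤ 27, strength 1·9 + 3·7 = 30.
Best is 32.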